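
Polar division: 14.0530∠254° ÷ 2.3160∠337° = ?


r = 14.0530 / 2.3160 = 6.0678
theta = 254° - 337° = -83° = 277° (mod 360)

6.0678 cis(277°)


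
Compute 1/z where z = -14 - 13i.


|z|^2 = 196+169 = 365
1/z = (-14 + 13i)/365

1/z = -0.0384 + 0.0356i


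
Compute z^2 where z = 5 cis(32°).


r^2 = 5^2 = 25
n*theta = 2*32° = 64° = 64° (mod 360)
a = 25*cos(64°) = 10.9593
b = 25*sin(64°) = 22.4699

25 cis(64°) = 10.9593 + 22.4699i


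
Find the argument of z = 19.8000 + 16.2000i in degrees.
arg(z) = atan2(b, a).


Re = 19.8, Im = 16.2
arg = atan2(16.2, 19.8) = 39.2894 degrees

arg(z) = 39.2894 degrees


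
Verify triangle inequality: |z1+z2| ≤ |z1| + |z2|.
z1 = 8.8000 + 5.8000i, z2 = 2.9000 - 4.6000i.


|z1| = sqrt(8.8^2 + 5.8^2) = sqrt(111.08) = 10.5394
|z2| = sqrt(2.9^2 + (-4.6)^2) = sqrt(29.57) = 5.4378
z1+z2 = 11.7000 + 1.2000i
|z1+z2| = sqrt(138.33) = 11.7614
|z1|+|z2| = 10.5394 + 5.4378 = 15.9772

|z1+z2| = 11.7614 ≤ |z1|+|z2| = 15.9772 (verified)


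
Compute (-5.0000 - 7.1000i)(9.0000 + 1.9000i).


Real = -5*9 - (-7.1)*1.9 = -45 - (-13.49) = -31.51
Imag = -5*1.9 + 9*(-7.1) = -9.5 - (63.9) = -73.4

-31.5100 - 73.4000i


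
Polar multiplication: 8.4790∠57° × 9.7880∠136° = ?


r = 8.4790 * 9.7880 = 82.9925
theta = 57° + 136° = 193° = 193° (mod 360)

82.9925 cis(193°)


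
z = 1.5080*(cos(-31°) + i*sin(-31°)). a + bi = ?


a = 1.5080*cos(-31°) = 1.5080*0.85717 = 1.2926
b = 1.5080*sin(-31°) = 1.5080*(-0.51504) = -0.7767

1.2926 - 0.7767i


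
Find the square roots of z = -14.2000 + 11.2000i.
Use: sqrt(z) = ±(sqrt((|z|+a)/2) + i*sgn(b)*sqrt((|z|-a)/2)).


|z| = sqrt(201.64+125.44) = 18.0854
sqrt((|z|+a)/2) = sqrt((18.0854+(-14.2))/2) = sqrt(1.9427) = 1.3938
sqrt((|z|-a)/2) = sqrt((18.0854-(-14.2))/2) = sqrt(16.1427) = 4.0178

±(1.3938 + 4.0178i) i.e. 1.3938 + 4.0178i and -1.3938 - 4.0178i


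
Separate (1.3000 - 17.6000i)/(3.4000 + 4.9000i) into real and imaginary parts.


Multiply by conjugate: (1.3000 - 17.6000i)(3.4000 - 4.9000i) / (3.4^2 + 4.9^2)
Numerator real = 1.3*3.4 - (17.6)*4.9 = -81.82
Numerator imag = -17.6*3.4 - 1.3*4.9 = -66.21
Denominator = 35.57
Re(z) = -81.82/35.57 = -2.3003
Im(z) = -66.21/35.57 = -1.8614

Re(z) = -2.3003, Im(z) = -1.8614


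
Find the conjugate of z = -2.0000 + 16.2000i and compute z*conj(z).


z_bar = -2.0000 - 16.2000i
z*z_bar = (-2)^2 + 16.2^2 = 4 + 262.44 = 266.44

z_bar = -2.0000 - 16.2000i, z*z_bar = 266.44


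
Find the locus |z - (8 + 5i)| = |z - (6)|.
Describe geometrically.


Equal distances means the locus is the perpendicular bisector of z1 and z2.
Midpoint = ((8+6)/2, (5+0)/2) = (7.0000, 2.5000)

Perpendicular bisector through (7.0000, 2.5000)


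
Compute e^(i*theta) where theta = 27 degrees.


cos(27°) = 0.8910
sin(27°) = 0.4540

e^(i*27°) = 0.8910 + 0.4540i


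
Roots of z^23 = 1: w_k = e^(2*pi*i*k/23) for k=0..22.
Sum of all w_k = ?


The sum of all 23th roots of unity is 0.
Geometric series: (1 - w^23)/(1 - w) = (1-1)/(1-w) = 0 since w^23 = 1, w ≠ 1.
Alternatively: coefficient of z^22 in z^23 - 1 is 0.

0


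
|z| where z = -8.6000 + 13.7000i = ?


|z| = sqrt((-8.6)^2 + 13.7^2) = sqrt(73.96 + 187.69) = sqrt(261.65) = 16.1756

|z| = 16.1756


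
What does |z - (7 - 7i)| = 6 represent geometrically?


|z - z0| = r is a circle with center z0 and radius r.
Center = (7, -7), radius = 6

Circle with center (7, -7) and radius 6


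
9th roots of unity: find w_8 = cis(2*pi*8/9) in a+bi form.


Angle = 360*8/9 = 320°
a = cos(320°) = 0.7660
b = sin(320°) = -0.6428

0.7660 - 0.6428i


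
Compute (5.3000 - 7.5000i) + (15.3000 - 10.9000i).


Real: 5.3 + 15.3 = 20.6
Imag: -7.5 - 10.9 = -18.4

20.6000 - 18.4000i


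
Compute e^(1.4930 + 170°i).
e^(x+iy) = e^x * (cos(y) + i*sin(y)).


e^1.4930 = 4.4504
cos(170°) = -0.9848
sin(170°) = 0.17365
Real = 4.4504*(-0.9848) = -4.3828
Imag = 4.4504*0.17365 = 0.7728

-4.3828 + 0.7728i


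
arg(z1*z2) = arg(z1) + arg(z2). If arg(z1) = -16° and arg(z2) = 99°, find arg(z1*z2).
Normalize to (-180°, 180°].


arg(z1*z2) = -16° + 99° = 83°
Normalized to (-180°, 180°]: 83°

83°


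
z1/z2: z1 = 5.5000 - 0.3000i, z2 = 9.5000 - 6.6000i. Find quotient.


Conjugate of z2 = 9.5000 + 6.6000i
Numerator: (5.5000 - 0.3000i)(9.5000 + 6.6000i) = 54.2300 + 33.4500i
Denominator: 9.5^2 + (-6.6)^2 = 133.81
Result = (54.2300 + 33.4500i)/133.81

0.4053 + 0.2500i


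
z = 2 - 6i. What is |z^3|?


|z| = sqrt(4+36) = sqrt(40) = 6.3246
|z^3| = |z|^3 = (sqrt(40))^3 = 40*sqrt(40)

|z^3| = 40*sqrt(40) ≈ 252.9822


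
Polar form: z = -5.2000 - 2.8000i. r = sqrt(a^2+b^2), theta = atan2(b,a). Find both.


r = sqrt(27.04+7.84) = sqrt(34.88) = 5.9059
theta = atan2(-2.8, -5.2) = -151.6992 degrees

r = 5.9059, theta = -151.6992 degrees


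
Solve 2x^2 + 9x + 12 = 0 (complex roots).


disc = 9^2 - 4*2*12 = 81 - 96 = -15
sqrt(|disc|) = sqrt(15) = 3.8730
Real part = -9/(2*2) = -2.2500
Imag part = 3.8730/(2*2) = 0.9682

-2.2500 ± 0.9682i


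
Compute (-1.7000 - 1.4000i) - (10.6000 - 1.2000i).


Real: -1.7 - 10.6 = -12.3
Imag: -1.4 + 1.2 = -0.2

-12.3000 - 0.2000i


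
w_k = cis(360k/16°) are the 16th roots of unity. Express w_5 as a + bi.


Angle = 360*5/16 = 112.5°
a = cos(112.5°) = -0.3827
b = sin(112.5°) = 0.9239

-0.3827 + 0.9239i


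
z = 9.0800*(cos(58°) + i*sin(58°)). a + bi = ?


a = 9.0800*cos(58°) = 9.0800*0.52992 = 4.8117
b = 9.0800*sin(58°) = 9.0800*0.84805 = 7.7003

4.8117 + 7.7003i


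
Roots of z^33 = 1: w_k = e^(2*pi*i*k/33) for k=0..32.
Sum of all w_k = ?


The sum of all 33th roots of unity is 0.
Geometric series: (1 - w^33)/(1 - w) = (1-1)/(1-w) = 0 since w^33 = 1, w ≠ 1.
Alternatively: coefficient of z^32 in z^33 - 1 is 0.

0


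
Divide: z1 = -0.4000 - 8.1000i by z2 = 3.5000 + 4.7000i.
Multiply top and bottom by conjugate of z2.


Conjugate of z2 = 3.5000 - 4.7000i
Numerator: (-0.4000 - 8.1000i)(3.5000 - 4.7000i) = -39.4700 - 26.4700i
Denominator: 3.5^2 + 4.7^2 = 34.34
Result = (-39.4700 - 26.4700i)/34.34

-1.1494 - 0.7708i


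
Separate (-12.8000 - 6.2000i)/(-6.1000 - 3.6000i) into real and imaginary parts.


Multiply by conjugate: (-12.8000 - 6.2000i)(-6.1000 + 3.6000i) / ((-6.1)^2 + (-3.6)^2)
Numerator real = -12.8*(-6.1) - (6.2)*(-3.6) = 100.4
Numerator imag = -6.2*(-6.1) - (-12.8)*(-3.6) = -8.26
Denominator = 50.17
Re(z) = 100.4/50.17 = 2.0012
Im(z) = -8.26/50.17 = -0.1646

Re(z) = 2.0012, Im(z) = -0.1646


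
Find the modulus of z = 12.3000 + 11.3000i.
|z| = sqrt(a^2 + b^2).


|z| = sqrt(12.3^2 + 11.3^2) = sqrt(151.29 + 127.69) = sqrt(278.98) = 16.7027

|z| = 16.7027


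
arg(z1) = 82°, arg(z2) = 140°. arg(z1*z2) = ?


arg(z1*z2) = 82° + 140° = 222°
Normalized to (-180°, 180°]: -138°

-138°


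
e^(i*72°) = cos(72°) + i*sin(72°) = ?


cos(72°) = 0.3090
sin(72°) = 0.9511

e^(i*72°) = 0.3090 + 0.9511i


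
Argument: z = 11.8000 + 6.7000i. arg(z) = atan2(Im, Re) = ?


Re = 11.8, Im = 6.7
arg = atan2(6.7, 11.8) = 29.5878 degrees

arg(z) = 29.5878 degrees


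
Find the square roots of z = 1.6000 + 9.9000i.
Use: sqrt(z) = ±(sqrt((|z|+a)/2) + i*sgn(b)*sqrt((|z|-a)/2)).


|z| = sqrt(2.56+98.01) = 10.0285
sqrt((|z|+a)/2) = sqrt((10.0285+1.6)/2) = sqrt(5.8142) = 2.4113
sqrt((|z|-a)/2) = sqrt((10.0285-1.6)/2) = sqrt(4.2142) = 2.0529

±(2.4113 + 2.0529i) i.e. 2.4113 + 2.0529i and -2.4113 - 2.0529i


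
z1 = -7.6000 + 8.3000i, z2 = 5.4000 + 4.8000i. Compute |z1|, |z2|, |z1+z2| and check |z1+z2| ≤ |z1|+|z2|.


|z1| = sqrt((-7.6)^2 + 8.3^2) = sqrt(126.65) = 11.2539
|z2| = sqrt(5.4^2 + 4.8^2) = sqrt(52.2) = 7.2250
z1+z2 = -2.2000 + 13.1000i
|z1+z2| = sqrt(176.45) = 13.2834
|z1|+|z2| = 11.2539 + 7.2250 = 18.4789

|z1+z2| = 13.2834 ≤ |z1|+|z2| = 18.4789 (verified)


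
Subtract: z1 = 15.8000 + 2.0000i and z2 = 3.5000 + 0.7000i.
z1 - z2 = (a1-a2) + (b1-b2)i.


Real: 15.8 - 3.5 = 12.3
Imag: 2 - 0.7 = 1.3

12.3000 + 1.3000i


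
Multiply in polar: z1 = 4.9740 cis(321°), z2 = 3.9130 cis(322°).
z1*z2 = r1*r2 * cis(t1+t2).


r = 4.9740 * 3.9130 = 19.4633
theta = 321° + 322° = 643° = 283° (mod 360)

19.4633 cis(283°)


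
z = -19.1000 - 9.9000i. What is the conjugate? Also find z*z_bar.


z_bar = -19.1000 + 9.9000i
z*z_bar = (-19.1)^2 + (-9.9)^2 = 364.81 + 98.01 = 462.82

z_bar = -19.1000 + 9.9000i, z*z_bar = 462.82


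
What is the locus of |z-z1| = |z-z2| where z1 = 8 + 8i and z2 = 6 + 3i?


Equal distances means the locus is the perpendicular bisector of z1 and z2.
Midpoint = ((8+6)/2, (8+3)/2) = (7.0000, 5.5000)

Perpendicular bisector through (7.0000, 5.5000)


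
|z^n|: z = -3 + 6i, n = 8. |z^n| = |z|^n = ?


|z| = sqrt(9+36) = sqrt(45) = 6.7082
|z^8| = |z|^8 = (sqrt(45))^8 = 45^4 = 4100625

|z^8| = 4100625


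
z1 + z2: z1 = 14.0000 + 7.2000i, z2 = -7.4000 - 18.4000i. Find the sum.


Real: 14 - 7.4 = 6.6
Imag: 7.2 - 18.4 = -11.2

6.6000 - 11.2000i


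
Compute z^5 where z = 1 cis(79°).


r^5 = 1^5 = 1
n*theta = 5*79° = 395° = 35° (mod 360)
a = 1*cos(35°) = 0.8192
b = 1*sin(35°) = 0.5736

1 cis(35°) = 0.8192 + 0.5736i


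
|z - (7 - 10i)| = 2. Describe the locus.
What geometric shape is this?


|z - z0| = r is a circle with center z0 and radius r.
Center = (7, -10), radius = 2

Circle with center (7, -10) and radius 2


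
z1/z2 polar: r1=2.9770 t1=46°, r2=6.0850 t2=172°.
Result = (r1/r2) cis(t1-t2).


r = 2.9770 / 6.0850 = 0.4892
theta = 46° - 172° = -126° = 234° (mod 360)

0.4892 cis(234°)


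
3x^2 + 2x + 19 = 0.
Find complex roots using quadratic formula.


disc = 2^2 - 4*3*19 = 4 - 228 = -224
sqrt(|disc|) = sqrt(224) = 14.9666
Real part = -2/(2*3) = -0.3333
Imag part = 14.9666/(2*3) = 2.4944

-0.3333 ± 2.4944i


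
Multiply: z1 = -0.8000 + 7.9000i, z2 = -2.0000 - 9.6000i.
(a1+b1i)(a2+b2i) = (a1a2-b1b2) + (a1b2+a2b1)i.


Real = -0.8*(-2) - 7.9*(-9.6) = 1.6 - (-75.84) = 77.44
Imag = -0.8*(-9.6) - (2)*7.9 = 7.68 - (15.8) = -8.12

77.4400 - 8.1200i


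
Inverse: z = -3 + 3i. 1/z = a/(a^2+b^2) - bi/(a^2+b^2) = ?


|z|^2 = 9+9 = 18
1/z = (-3 - 3i)/18

1/z = -0.1667 - 0.1667i


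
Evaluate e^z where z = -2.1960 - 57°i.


e^-2.1960 = 0.1112
cos(-57°) = 0.5446
sin(-57°) = -0.8387
Real = 0.1112*0.5446 = 0.0606
Imag = 0.1112*(-0.8387) = -0.0933

0.0606 - 0.0933i


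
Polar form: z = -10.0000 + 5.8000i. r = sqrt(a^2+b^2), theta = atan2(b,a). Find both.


r = sqrt(100+33.64) = sqrt(133.64) = 11.5603
theta = atan2(5.8, -10) = 149.8863 degrees

r = 11.5603, theta = 149.8863 degrees


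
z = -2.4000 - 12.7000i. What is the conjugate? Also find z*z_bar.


z_bar = -2.4000 + 12.7000i
z*z_bar = (-2.4)^2 + (-12.7)^2 = 5.76 + 161.29 = 167.05

z_bar = -2.4000 + 12.7000i, z*z_bar = 167.05


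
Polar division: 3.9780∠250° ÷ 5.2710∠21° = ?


r = 3.9780 / 5.2710 = 0.7547
theta = 250° - 21° = 229° = 229° (mod 360)

0.7547 cis(229°)


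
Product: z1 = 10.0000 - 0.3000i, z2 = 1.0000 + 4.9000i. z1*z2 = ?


Real = 10*1 - (-0.3)*4.9 = 10 - (-1.47) = 11.47
Imag = 10*4.9 + 1*(-0.3) = 49 - (0.3) = 48.7

11.4700 + 48.7000i


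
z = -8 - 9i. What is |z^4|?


|z| = sqrt(64+81) = sqrt(145) = 12.0416
|z^4| = |z|^4 = (sqrt(145))^4 = 145^2 = 21025

|z^4| = 21025


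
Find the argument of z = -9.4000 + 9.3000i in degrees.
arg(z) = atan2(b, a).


Re = -9.4, Im = 9.3
arg = atan2(9.3, -9.4) = 135.3064 degrees

arg(z) = 135.3064 degrees


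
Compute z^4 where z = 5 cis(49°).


r^4 = 5^4 = 625
n*theta = 4*49° = 196° = 196° (mod 360)
a = 625*cos(196°) = -600.7886
b = 625*sin(196°) = -172.2733

625 cis(196°) = -600.7886 - 172.2733i


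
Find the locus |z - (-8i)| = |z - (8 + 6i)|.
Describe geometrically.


Equal distances means the locus is the perpendicular bisector of z1 and z2.
Midpoint = ((0+8)/2, (-8+6)/2) = (4.0000, -1.0000)

Perpendicular bisector through (4.0000, -1.0000)


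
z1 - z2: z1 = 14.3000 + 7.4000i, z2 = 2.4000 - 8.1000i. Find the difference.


Real: 14.3 - 2.4 = 11.9
Imag: 7.4 + 8.1 = 15.5

11.9000 + 15.5000i


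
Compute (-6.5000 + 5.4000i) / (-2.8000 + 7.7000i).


Conjugate of z2 = -2.8000 - 7.7000i
Numerator: (-6.5000 + 5.4000i)(-2.8000 - 7.7000i) = 59.7800 + 34.9300i
Denominator: (-2.8)^2 + 7.7^2 = 67.13
Result = (59.7800 + 34.9300i)/67.13

0.8905 + 0.5203i


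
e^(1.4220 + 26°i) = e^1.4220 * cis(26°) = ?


e^1.4220 = 4.1454
cos(26°) = 0.8988
sin(26°) = 0.43837
Real = 4.1454*0.8988 = 3.7259
Imag = 4.1454*0.43837 = 1.8172

3.7259 + 1.8172i


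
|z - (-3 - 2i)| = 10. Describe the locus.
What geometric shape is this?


|z - z0| = r is a circle with center z0 and radius r.
Center = (-3, -2), radius = 10

Circle with center (-3, -2) and radius 10


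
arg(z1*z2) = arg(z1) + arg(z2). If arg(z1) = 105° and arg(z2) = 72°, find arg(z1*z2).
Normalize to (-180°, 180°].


arg(z1*z2) = 105° + 72° = 177°
Normalized to (-180°, 180°]: 177°

177°


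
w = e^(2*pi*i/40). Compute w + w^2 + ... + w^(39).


With w = e^(2*pi*i/40), all 40 of the 40th roots of unity w^0 = 1, w, ..., w^(39) sum to 0: 1 + w + ... + w^(39) = (1 - w^40)/(1 - w) = 0 since w^40 = 1, w ≠ 1.
Removing the root 1: w + w^2 + ... + w^(39) = 0 - 1 = -1

Sum = -1


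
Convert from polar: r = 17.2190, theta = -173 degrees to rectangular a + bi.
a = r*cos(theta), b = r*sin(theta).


a = 17.2190*cos(-173°) = 17.2190*(-0.99255) = -17.0907
b = 17.2190*sin(-173°) = 17.2190*(-0.12187) = -2.0985

-17.0907 - 2.0985i


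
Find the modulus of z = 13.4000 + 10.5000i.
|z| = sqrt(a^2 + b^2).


|z| = sqrt(13.4^2 + 10.5^2) = sqrt(179.56 + 110.25) = sqrt(289.81) = 17.0238

|z| = 17.0238


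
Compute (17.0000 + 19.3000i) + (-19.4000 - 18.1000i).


Real: 17 - 19.4 = -2.4
Imag: 19.3 - 18.1 = 1.2

-2.4000 + 1.2000i


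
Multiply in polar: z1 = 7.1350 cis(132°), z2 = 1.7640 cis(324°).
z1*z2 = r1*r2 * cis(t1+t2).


r = 7.1350 * 1.7640 = 12.5861
theta = 132° + 324° = 456° = 96° (mod 360)

12.5861 cis(96°)


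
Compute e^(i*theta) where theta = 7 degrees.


cos(7°) = 0.9925
sin(7°) = 0.1219

e^(i*7°) = 0.9925 + 0.1219i


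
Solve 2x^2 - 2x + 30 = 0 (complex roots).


disc = (-2)^2 - 4*2*30 = 4 - 240 = -236
sqrt(|disc|) = sqrt(236) = 15.3623
Real part = 2/(2*2) = 0.5000
Imag part = 15.3623/(2*2) = 3.8406

0.5000 ± 3.8406i


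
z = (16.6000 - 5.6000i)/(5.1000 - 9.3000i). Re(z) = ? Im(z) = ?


Multiply by conjugate: (16.6000 - 5.6000i)(5.1000 + 9.3000i) / (5.1^2 + (-9.3)^2)
Numerator real = 16.6*5.1 - (5.6)*(-9.3) = 136.74
Numerator imag = -5.6*5.1 - 16.6*(-9.3) = 125.82
Denominator = 112.5
Re(z) = 136.74/112.5 = 1.2155
Im(z) = 125.82/112.5 = 1.1184

Re(z) = 1.2155, Im(z) = 1.1184


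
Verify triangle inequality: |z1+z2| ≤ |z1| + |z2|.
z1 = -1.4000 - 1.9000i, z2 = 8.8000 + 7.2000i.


|z1| = sqrt((-1.4)^2 + (-1.9)^2) = sqrt(5.57) = 2.3601
|z2| = sqrt(8.8^2 + 7.2^2) = sqrt(129.28) = 11.3701
z1+z2 = 7.4000 + 5.3000i
|z1+z2| = sqrt(82.85) = 9.1022
|z1|+|z2| = 2.3601 + 11.3701 = 13.7302

|z1+z2| = 9.1022 ≤ |z1|+|z2| = 13.7302 (verified)


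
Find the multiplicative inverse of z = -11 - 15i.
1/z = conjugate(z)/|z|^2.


|z|^2 = 121+225 = 346
1/z = (-11 + 15i)/346

1/z = -0.0318 + 0.0434i


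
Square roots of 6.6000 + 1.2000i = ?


|z| = sqrt(43.56+1.44) = 6.7082
sqrt((|z|+a)/2) = sqrt((6.7082+6.6)/2) = sqrt(6.6541) = 2.5796
sqrt((|z|-a)/2) = sqrt((6.7082-6.6)/2) = sqrt(0.0541) = 0.2326

±(2.5796 + 0.2326i) i.e. 2.5796 + 0.2326i and -2.5796 - 0.2326i


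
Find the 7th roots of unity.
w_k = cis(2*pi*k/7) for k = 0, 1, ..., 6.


The 7th roots of unity are cis(360k/7°) for k=0..6
Angle step = 360/7 = 51.4286°
Primitive root: cis(51.4286°)
Primitive root = 0.6235 + 0.7818i

7 roots at angles: 0°, 51.4286°, 102.8571°, 154.2857°, 205.7143°, 257.1429°, 308.5714°


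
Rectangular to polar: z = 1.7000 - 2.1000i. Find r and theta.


r = sqrt(2.89+4.41) = sqrt(7.3) = 2.7019
theta = atan2(-2.1, 1.7) = -51.0090 degrees

r = 2.7019, theta = -51.0090 degrees


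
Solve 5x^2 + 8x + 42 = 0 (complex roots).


disc = 8^2 - 4*5*42 = 64 - 840 = -776
sqrt(|disc|) = sqrt(776) = 27.8568
Real part = -8/(2*5) = -0.8000
Imag part = 27.8568/(2*5) = 2.7857

-0.8000 ± 2.7857i


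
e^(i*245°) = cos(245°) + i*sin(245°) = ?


cos(245°) = -0.4226
sin(245°) = -0.9063

e^(i*245°) = -0.4226 - 0.9063i


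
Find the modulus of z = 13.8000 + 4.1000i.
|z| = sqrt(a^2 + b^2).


|z| = sqrt(13.8^2 + 4.1^2) = sqrt(190.44 + 16.81) = sqrt(207.25) = 14.3962

|z| = 14.3962


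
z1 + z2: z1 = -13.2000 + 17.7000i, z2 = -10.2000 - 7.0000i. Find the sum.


Real: -13.2 - 10.2 = -23.4
Imag: 17.7 - 7 = 10.7

-23.4000 + 10.7000i


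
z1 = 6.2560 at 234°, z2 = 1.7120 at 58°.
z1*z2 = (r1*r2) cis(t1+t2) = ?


r = 6.2560 * 1.7120 = 10.7103
theta = 234° + 58° = 292° = 292° (mod 360)

10.7103 cis(292°)


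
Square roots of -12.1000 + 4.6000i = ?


|z| = sqrt(146.41+21.16) = 12.9449
sqrt((|z|+a)/2) = sqrt((12.9449+(-12.1))/2) = sqrt(0.4224) = 0.6500
sqrt((|z|-a)/2) = sqrt((12.9449-(-12.1))/2) = sqrt(12.5224) = 3.5387

±(0.6500 + 3.5387i) i.e. 0.6500 + 3.5387i and -0.6500 - 3.5387i


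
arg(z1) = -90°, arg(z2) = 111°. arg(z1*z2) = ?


arg(z1*z2) = -90° + 111° = 21°
Normalized to (-180°, 180°]: 21°

21°


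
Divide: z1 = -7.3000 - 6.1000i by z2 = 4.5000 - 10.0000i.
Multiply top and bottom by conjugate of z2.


Conjugate of z2 = 4.5000 + 10.0000i
Numerator: (-7.3000 - 6.1000i)(4.5000 + 10.0000i) = 28.1500 - 100.4500i
Denominator: 4.5^2 + (-10)^2 = 120.25
Result = (28.1500 - 100.4500i)/120.25

0.2341 - 0.8353i


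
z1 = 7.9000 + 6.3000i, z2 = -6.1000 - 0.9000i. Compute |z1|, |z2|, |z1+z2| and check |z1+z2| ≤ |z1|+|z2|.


|z1| = sqrt(7.9^2 + 6.3^2) = sqrt(102.1) = 10.1045
|z2| = sqrt((-6.1)^2 + (-0.9)^2) = sqrt(38.02) = 6.1660
z1+z2 = 1.8000 + 5.4000i
|z1+z2| = sqrt(32.4) = 5.6921
|z1|+|z2| = 10.1045 + 6.1660 = 16.2705

|z1+z2| = 5.6921 ≤ |z1|+|z2| = 16.2705 (verified)


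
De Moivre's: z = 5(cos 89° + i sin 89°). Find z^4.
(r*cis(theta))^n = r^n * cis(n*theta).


r^4 = 5^4 = 625
n*theta = 4*89° = 356° = 356° (mod 360)
a = 625*cos(356°) = 623.4775
b = 625*sin(356°) = -43.5978

625 cis(356°) = 623.4775 - 43.5978i


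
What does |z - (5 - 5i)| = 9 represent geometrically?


|z - z0| = r is a circle with center z0 and radius r.
Center = (5, -5), radius = 9

Circle with center (5, -5) and radius 9


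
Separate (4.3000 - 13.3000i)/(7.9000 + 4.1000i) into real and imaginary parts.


Multiply by conjugate: (4.3000 - 13.3000i)(7.9000 - 4.1000i) / (7.9^2 + 4.1^2)
Numerator real = 4.3*7.9 - (13.3)*4.1 = -20.56
Numerator imag = -13.3*7.9 - 4.3*4.1 = -122.7
Denominator = 79.22
Re(z) = -20.56/79.22 = -0.2595
Im(z) = -122.7/79.22 = -1.5489

Re(z) = -0.2595, Im(z) = -1.5489


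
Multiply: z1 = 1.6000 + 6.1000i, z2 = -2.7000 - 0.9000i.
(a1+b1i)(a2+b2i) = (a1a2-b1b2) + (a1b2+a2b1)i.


Real = 1.6*(-2.7) - 6.1*(-0.9) = -4.32 - (-5.49) = 1.17
Imag = 1.6*(-0.9) - (2.7)*6.1 = -1.44 - (16.47) = -17.91

1.1700 - 17.9100i


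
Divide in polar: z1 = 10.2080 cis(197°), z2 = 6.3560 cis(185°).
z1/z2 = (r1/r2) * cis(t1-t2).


r = 10.2080 / 6.3560 = 1.6060
theta = 197° - 185° = 12° = 12° (mod 360)

1.6060 cis(12°)


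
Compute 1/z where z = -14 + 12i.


|z|^2 = 196+144 = 340
1/z = (-14 - 12i)/340

1/z = -0.0412 - 0.0353i


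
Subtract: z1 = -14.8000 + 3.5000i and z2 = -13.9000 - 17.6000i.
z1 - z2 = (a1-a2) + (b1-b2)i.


Real: -14.8 + 13.9 = -0.9
Imag: 3.5 + 17.6 = 21.1

-0.9000 + 21.1000i


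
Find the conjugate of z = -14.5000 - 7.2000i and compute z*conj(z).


z_bar = -14.5000 + 7.2000i
z*z_bar = (-14.5)^2 + (-7.2)^2 = 210.25 + 51.84 = 262.09

z_bar = -14.5000 + 7.2000i, z*z_bar = 262.09


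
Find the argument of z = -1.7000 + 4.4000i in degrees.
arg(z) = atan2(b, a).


Re = -1.7, Im = 4.4
arg = atan2(4.4, -1.7) = 111.1247 degrees

arg(z) = 111.1247 degrees


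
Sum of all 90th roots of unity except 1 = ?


With w = e^(2*pi*i/90), all 90 of the 90th roots of unity w^0 = 1, w, ..., w^(89) sum to 0: 1 + w + ... + w^(89) = (1 - w^90)/(1 - w) = 0 since w^90 = 1, w ≠ 1.
Removing the root 1: w + w^2 + ... + w^(89) = 0 - 1 = -1

Sum = -1


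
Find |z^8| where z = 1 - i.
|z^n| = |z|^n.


|z| = sqrt(1+1) = sqrt(2) = 1.4142
|z^8| = |z|^8 = (sqrt(2))^8 = 2^4 = 16

|z^8| = 16


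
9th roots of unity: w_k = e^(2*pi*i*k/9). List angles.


The 9th roots of unity are cis(360k/9°) for k=0..8
Angle step = 360/9 = 40°
Primitive root: cis(40°)
Primitive root = 0.7660 + 0.6428i

9 roots at angles: 0°, 40°, 80°, 120°, 160°, 200°, 240°, 280°, 320°


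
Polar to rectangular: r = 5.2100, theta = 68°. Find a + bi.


a = 5.2100*cos(68°) = 5.2100*0.3746 = 1.9517
b = 5.2100*sin(68°) = 5.2100*0.92718 = 4.8306

1.9517 + 4.8306i


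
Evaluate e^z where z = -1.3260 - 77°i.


e^-1.3260 = 0.2655
cos(-77°) = 0.225
sin(-77°) = -0.9744
Real = 0.2655*0.225 = 0.0597
Imag = 0.2655*(-0.9744) = -0.2587

0.0597 - 0.2587i


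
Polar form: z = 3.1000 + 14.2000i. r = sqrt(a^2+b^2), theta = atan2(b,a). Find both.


r = sqrt(9.61+201.64) = sqrt(211.25) = 14.5344
theta = atan2(14.2, 3.1) = 77.6850 degrees

r = 14.5344, theta = 77.6850 degrees


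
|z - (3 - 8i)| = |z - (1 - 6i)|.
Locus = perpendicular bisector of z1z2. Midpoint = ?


Equal distances means the locus is the perpendicular bisector of z1 and z2.
Midpoint = ((3+1)/2, (-8+(-6))/2) = (2.0000, -7.0000)

Perpendicular bisector through (2.0000, -7.0000)


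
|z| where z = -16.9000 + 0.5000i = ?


|z| = sqrt((-16.9)^2 + 0.5^2) = sqrt(285.61 + 0.25) = sqrt(285.86) = 16.9074

|z| = 16.9074


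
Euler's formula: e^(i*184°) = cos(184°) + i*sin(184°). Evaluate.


cos(184°) = -0.9976
sin(184°) = -0.0698

e^(i*184°) = -0.9976 - 0.0698i


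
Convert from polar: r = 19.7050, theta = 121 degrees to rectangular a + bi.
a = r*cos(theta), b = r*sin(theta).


a = 19.7050*cos(121°) = 19.7050*(-0.515038) = -10.1488
b = 19.7050*sin(121°) = 19.7050*0.85717 = 16.8905

-10.1488 + 16.8905i


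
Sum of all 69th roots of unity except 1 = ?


With w = e^(2*pi*i/69), all 69 of the 69th roots of unity w^0 = 1, w, ..., w^(68) sum to 0: 1 + w + ... + w^(68) = (1 - w^69)/(1 - w) = 0 since w^69 = 1, w ≠ 1.
Removing the root 1: w + w^2 + ... + w^(68) = 0 - 1 = -1

Sum = -1


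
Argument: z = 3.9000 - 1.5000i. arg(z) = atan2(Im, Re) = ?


Re = 3.9, Im = -1.5
arg = atan2(-1.5, 3.9) = -21.0375 degrees

arg(z) = -21.0375 degrees


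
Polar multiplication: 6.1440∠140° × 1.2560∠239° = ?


r = 6.1440 * 1.2560 = 7.7169
theta = 140° + 239° = 379° = 19° (mod 360)

7.7169 cis(19°)


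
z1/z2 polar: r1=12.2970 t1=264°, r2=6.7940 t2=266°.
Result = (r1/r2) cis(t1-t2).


r = 12.2970 / 6.7940 = 1.8100
theta = 264° - 266° = -2° = 358° (mod 360)

1.8100 cis(358°)


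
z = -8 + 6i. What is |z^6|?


|z| = sqrt(64+36) = sqrt(100) = 10
|z^6| = |z|^6 = 10^6 = 1000000

|z^6| = 1000000


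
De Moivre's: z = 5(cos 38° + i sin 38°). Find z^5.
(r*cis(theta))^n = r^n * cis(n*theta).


r^5 = 5^5 = 3125
n*theta = 5*38° = 190° = 190° (mod 360)
a = 3125*cos(190°) = -3077.5242
b = 3125*sin(190°) = -542.6506

3125 cis(190°) = -3077.5242 - 542.6506i


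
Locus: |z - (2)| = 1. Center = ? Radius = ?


|z - z0| = r is a circle with center z0 and radius r.
Center = (2, 0), radius = 1

Circle with center (2, 0) and radius 1


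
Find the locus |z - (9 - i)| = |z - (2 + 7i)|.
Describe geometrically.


Equal distances means the locus is the perpendicular bisector of z1 and z2.
Midpoint = ((9+2)/2, (-1+7)/2) = (5.5000, 3.0000)

Perpendicular bisector through (5.5000, 3.0000)


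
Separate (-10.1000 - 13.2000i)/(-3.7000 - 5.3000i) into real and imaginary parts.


Multiply by conjugate: (-10.1000 - 13.2000i)(-3.7000 + 5.3000i) / ((-3.7)^2 + (-5.3)^2)
Numerator real = -10.1*(-3.7) - (13.2)*(-5.3) = 107.33
Numerator imag = -13.2*(-3.7) - (-10.1)*(-5.3) = -4.69
Denominator = 41.78
Re(z) = 107.33/41.78 = 2.5689
Im(z) = -4.69/41.78 = -0.1123

Re(z) = 2.5689, Im(z) = -0.1123


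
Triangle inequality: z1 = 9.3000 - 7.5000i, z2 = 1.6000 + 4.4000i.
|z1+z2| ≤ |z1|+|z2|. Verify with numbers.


|z1| = sqrt(9.3^2 + (-7.5)^2) = sqrt(142.74) = 11.9474
|z2| = sqrt(1.6^2 + 4.4^2) = sqrt(21.92) = 4.6819
z1+z2 = 10.9000 - 3.1000i
|z1+z2| = sqrt(128.42) = 11.3323
|z1|+|z2| = 11.9474 + 4.6819 = 16.6293

|z1+z2| = 11.3323 ≤ |z1|+|z2| = 16.6293 (verified)


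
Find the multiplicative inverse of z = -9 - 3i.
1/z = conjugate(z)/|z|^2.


|z|^2 = 81+9 = 90
1/z = (-9 + 3i)/90

1/z = -0.1000 + 0.0333i


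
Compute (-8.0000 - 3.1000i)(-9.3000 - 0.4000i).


Real = -8*(-9.3) - (-3.1)*(-0.4) = 74.4 - 1.24 = 73.16
Imag = -8*(-0.4) - (9.3)*(-3.1) = 3.2 + 28.83 = 32.03

73.1600 + 32.0300i


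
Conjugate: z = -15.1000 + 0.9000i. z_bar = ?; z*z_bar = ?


z_bar = -15.1000 - 0.9000i
z*z_bar = (-15.1)^2 + 0.9^2 = 228.01 + 0.81 = 228.82

z_bar = -15.1000 - 0.9000i, z*z_bar = 228.82


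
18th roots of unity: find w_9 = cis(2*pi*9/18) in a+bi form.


Angle = 360*9/18 = 180°
a = cos(180°) = -1.0000
b = sin(180°) = 0

-1.0000 + 0i


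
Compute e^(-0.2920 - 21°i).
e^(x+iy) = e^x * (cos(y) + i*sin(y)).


e^-0.2920 = 0.7468
cos(-21°) = 0.9336
sin(-21°) = -0.35837
Real = 0.7468*0.9336 = 0.6972
Imag = 0.7468*(-0.35837) = -0.2676

0.6972 - 0.2676i


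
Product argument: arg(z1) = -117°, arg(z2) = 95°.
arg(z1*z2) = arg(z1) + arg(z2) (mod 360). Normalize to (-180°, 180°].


arg(z1*z2) = -117° + 95° = -22°
Normalized to (-180°, 180°]: -22°

-22°


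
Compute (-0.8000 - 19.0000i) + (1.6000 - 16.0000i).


Real: -0.8 + 1.6 = 0.8
Imag: -19 - 16 = -35

0.8000 - 35.0000i


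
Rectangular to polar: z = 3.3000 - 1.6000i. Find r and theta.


r = sqrt(10.89+2.56) = sqrt(13.45) = 3.6674
theta = atan2(-1.6, 3.3) = -25.8664 degrees

r = 3.6674, theta = -25.8664 degrees


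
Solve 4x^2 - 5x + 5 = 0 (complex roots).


disc = (-5)^2 - 4*4*5 = 25 - 80 = -55
sqrt(|disc|) = sqrt(55) = 7.4162
Real part = 5/(2*4) = 0.6250
Imag part = 7.4162/(2*4) = 0.9270

0.6250 ± 0.9270i


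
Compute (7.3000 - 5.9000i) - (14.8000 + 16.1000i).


Real: 7.3 - 14.8 = -7.5
Imag: -5.9 - 16.1 = -22

-7.5000 - 22.0000i


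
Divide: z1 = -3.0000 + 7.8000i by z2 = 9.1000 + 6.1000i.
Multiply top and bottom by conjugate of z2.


Conjugate of z2 = 9.1000 - 6.1000i
Numerator: (-3.0000 + 7.8000i)(9.1000 - 6.1000i) = 20.2800 + 89.2800i
Denominator: 9.1^2 + 6.1^2 = 120.02
Result = (20.2800 + 89.2800i)/120.02

0.1690 + 0.7439i


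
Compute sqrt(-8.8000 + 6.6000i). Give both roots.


|z| = sqrt(77.44+43.56) = 11.0000
sqrt((|z|+a)/2) = sqrt((11.0000+(-8.8))/2) = sqrt(1.1000) = 1.0488
sqrt((|z|-a)/2) = sqrt((11.0000-(-8.8))/2) = sqrt(9.9000) = 3.1464

±(1.0488 + 3.1464i) i.e. 1.0488 + 3.1464i and -1.0488 - 3.1464i


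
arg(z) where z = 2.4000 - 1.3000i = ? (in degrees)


Re = 2.4, Im = -1.3
arg = atan2(-1.3, 2.4) = -28.4429 degrees

arg(z) = -28.4429 degrees


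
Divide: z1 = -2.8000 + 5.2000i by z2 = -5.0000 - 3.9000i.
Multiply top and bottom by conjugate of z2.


Conjugate of z2 = -5.0000 + 3.9000i
Numerator: (-2.8000 + 5.2000i)(-5.0000 + 3.9000i) = -6.2800 - 36.9200i
Denominator: (-5)^2 + (-3.9)^2 = 40.21
Result = (-6.2800 - 36.9200i)/40.21

-0.1562 - 0.9182i


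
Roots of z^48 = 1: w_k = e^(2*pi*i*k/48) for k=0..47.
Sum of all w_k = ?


The sum of all 48th roots of unity is 0.
Geometric series: (1 - w^48)/(1 - w) = (1-1)/(1-w) = 0 since w^48 = 1, w ≠ 1.
Alternatively: coefficient of z^47 in z^48 - 1 is 0.

0


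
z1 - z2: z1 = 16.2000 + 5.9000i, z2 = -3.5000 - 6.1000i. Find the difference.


Real: 16.2 + 3.5 = 19.7
Imag: 5.9 + 6.1 = 12

19.7000 + 12.0000i


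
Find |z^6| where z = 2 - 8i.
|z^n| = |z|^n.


|z| = sqrt(4+64) = sqrt(68) = 8.2462
|z^6| = |z|^6 = (sqrt(68))^6 = 68^3 = 314432

|z^6| = 314432


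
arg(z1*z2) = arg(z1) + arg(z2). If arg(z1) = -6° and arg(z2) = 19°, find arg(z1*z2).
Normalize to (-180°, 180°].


arg(z1*z2) = -6° + 19° = 13°
Normalized to (-180°, 180°]: 13°

13°


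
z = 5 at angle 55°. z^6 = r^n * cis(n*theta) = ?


r^6 = 5^6 = 15625
n*theta = 6*55° = 330° = 330° (mod 360)
a = 15625*cos(330°) = 13531.6469
b = 15625*sin(330°) = -7812.5000

15625 cis(330°) = 13531.6469 - 7812.5000i


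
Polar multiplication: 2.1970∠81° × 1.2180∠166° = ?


r = 2.1970 * 1.2180 = 2.6759
theta = 81° + 166° = 247° = 247° (mod 360)

2.6759 cis(247°)


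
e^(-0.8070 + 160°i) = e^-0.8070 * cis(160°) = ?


e^-0.8070 = 0.4462
cos(160°) = -0.9397
sin(160°) = 0.342
Real = 0.4462*(-0.9397) = -0.4193
Imag = 0.4462*0.342 = 0.1526

-0.4193 + 0.1526i


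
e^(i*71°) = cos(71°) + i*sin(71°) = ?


cos(71°) = 0.3256
sin(71°) = 0.9455

e^(i*71°) = 0.3256 + 0.9455i


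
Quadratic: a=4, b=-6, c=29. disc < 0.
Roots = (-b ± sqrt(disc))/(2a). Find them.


disc = (-6)^2 - 4*4*29 = 36 - 464 = -428
sqrt(|disc|) = sqrt(428) = 20.6882
Real part = 6/(2*4) = 0.7500
Imag part = 20.6882/(2*4) = 2.5860

0.7500 ± 2.5860i


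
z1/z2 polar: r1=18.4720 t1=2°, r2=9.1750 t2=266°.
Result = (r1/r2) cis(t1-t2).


r = 18.4720 / 9.1750 = 2.0133
theta = 2° - 266° = -264° = 96° (mod 360)

2.0133 cis(96°)


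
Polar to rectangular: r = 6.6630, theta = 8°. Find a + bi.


a = 6.6630*cos(8°) = 6.6630*0.99027 = 6.5982
b = 6.6630*sin(8°) = 6.6630*0.13917 = 0.9273

6.5982 + 0.9273i


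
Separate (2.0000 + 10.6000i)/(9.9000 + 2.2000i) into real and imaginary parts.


Multiply by conjugate: (2.0000 + 10.6000i)(9.9000 - 2.2000i) / (9.9^2 + 2.2^2)
Numerator real = 2*9.9 + 10.6*2.2 = 43.12
Numerator imag = 10.6*9.9 - 2*2.2 = 100.54
Denominator = 102.85
Re(z) = 43.12/102.85 = 0.4193
Im(z) = 100.54/102.85 = 0.9775

Re(z) = 0.4193, Im(z) = 0.9775


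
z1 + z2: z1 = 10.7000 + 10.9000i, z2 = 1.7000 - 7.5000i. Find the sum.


Real: 10.7 + 1.7 = 12.4
Imag: 10.9 - 7.5 = 3.4

12.4000 + 3.4000i


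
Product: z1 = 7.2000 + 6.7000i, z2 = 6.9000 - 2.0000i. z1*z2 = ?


Real = 7.2*6.9 - 6.7*(-2) = 49.68 - (-13.4) = 63.08
Imag = 7.2*(-2) + 6.9*6.7 = -14.4 + 46.23 = 31.83

63.0800 + 31.8300i


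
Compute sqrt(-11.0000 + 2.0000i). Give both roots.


|z| = sqrt(121+4) = 11.1803
sqrt((|z|+a)/2) = sqrt((11.1803+(-11))/2) = sqrt(0.0902) = 0.3003
sqrt((|z|-a)/2) = sqrt((11.1803-(-11))/2) = sqrt(11.0902) = 3.3302

±(0.3003 + 3.3302i) i.e. 0.3003 + 3.3302i and -0.3003 - 3.3302i


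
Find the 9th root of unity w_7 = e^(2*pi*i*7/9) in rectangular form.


Angle = 360*7/9 = 280°
a = cos(280°) = 0.1736
b = sin(280°) = -0.9848

0.1736 - 0.9848i


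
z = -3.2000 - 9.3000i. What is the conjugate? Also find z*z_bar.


z_bar = -3.2000 + 9.3000i
z*z_bar = (-3.2)^2 + (-9.3)^2 = 10.24 + 86.49 = 96.73

z_bar = -3.2000 + 9.3000i, z*z_bar = 96.73


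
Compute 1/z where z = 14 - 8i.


|z|^2 = 196+64 = 260
1/z = (14 + 8i)/260

1/z = 0.0538 + 0.0308i


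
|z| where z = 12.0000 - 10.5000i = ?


|z| = sqrt(12^2 + (-10.5)^2) = sqrt(144 + 110.25) = sqrt(254.25) = 15.9452

|z| = 15.9452


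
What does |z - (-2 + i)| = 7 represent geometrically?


|z - z0| = r is a circle with center z0 and radius r.
Center = (-2, 1), radius = 7

Circle with center (-2, 1) and radius 7


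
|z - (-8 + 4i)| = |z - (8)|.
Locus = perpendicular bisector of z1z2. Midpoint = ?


Equal distances means the locus is the perpendicular bisector of z1 and z2.
Midpoint = ((-8+8)/2, (4+0)/2) = (0, 2.0000)

Perpendicular bisector through (0, 2.0000)


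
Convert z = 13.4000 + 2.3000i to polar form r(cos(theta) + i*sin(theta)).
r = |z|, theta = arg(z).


r = sqrt(179.56+5.29) = sqrt(184.85) = 13.5960
theta = atan2(2.3, 13.4) = 9.7394 degrees

r = 13.5960, theta = 9.7394 degrees


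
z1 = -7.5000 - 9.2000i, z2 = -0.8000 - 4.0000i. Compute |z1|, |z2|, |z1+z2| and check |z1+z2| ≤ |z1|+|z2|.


|z1| = sqrt((-7.5)^2 + (-9.2)^2) = sqrt(140.89) = 11.8697
|z2| = sqrt((-0.8)^2 + (-4)^2) = sqrt(16.64) = 4.0792
z1+z2 = -8.3000 - 13.2000i
|z1+z2| = sqrt(243.13) = 15.5926
|z1|+|z2| = 11.8697 + 4.0792 = 15.9489

|z1+z2| = 15.5926 ≤ |z1|+|z2| = 15.9489 (verified)


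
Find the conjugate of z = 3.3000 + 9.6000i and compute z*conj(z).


z_bar = 3.3000 - 9.6000i
z*z_bar = 3.3^2 + 9.6^2 = 10.89 + 92.16 = 103.05

z_bar = 3.3000 - 9.6000i, z*z_bar = 103.05


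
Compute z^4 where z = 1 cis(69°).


r^4 = 1^4 = 1
n*theta = 4*69° = 276° = 276° (mod 360)
a = 1*cos(276°) = 0.1045
b = 1*sin(276°) = -0.9945

1 cis(276°) = 0.1045 - 0.9945i


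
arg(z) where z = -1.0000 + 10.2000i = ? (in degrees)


Re = -1, Im = 10.2
arg = atan2(10.2, -1) = 95.5993 degrees

arg(z) = 95.5993 degrees


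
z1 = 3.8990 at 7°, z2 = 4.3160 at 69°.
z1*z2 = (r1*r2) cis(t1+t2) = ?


r = 3.8990 * 4.3160 = 16.8281
theta = 7° + 69° = 76° = 76° (mod 360)

16.8281 cis(76°)


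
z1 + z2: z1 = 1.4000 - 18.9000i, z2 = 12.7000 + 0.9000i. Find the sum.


Real: 1.4 + 12.7 = 14.1
Imag: -18.9 + 0.9 = -18

14.1000 - 18.0000i


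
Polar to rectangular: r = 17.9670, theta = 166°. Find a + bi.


a = 17.9670*cos(166°) = 17.9670*(-0.970296) = -17.4333
b = 17.9670*sin(166°) = 17.9670*0.24192 = 4.3466

-17.4333 + 4.3466i


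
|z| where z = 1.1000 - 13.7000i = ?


|z| = sqrt(1.1^2 + (-13.7)^2) = sqrt(1.21 + 187.69) = sqrt(188.9) = 13.7441

|z| = 13.7441


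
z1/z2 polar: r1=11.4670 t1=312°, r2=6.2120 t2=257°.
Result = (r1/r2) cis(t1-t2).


r = 11.4670 / 6.2120 = 1.8459
theta = 312° - 257° = 55° = 55° (mod 360)

1.8459 cis(55°)


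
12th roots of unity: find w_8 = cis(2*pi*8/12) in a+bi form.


Angle = 360*8/12 = 240°
a = cos(240°) = -0.5000
b = sin(240°) = -0.8660

-0.5000 - 0.8660i


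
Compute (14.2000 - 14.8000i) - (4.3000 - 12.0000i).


Real: 14.2 - 4.3 = 9.9
Imag: -14.8 + 12 = -2.8

9.9000 - 2.8000i


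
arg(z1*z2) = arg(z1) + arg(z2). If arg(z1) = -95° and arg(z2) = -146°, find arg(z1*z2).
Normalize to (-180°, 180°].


arg(z1*z2) = -95° - 146° = -241°
Normalized to (-180°, 180°]: 119°

119°


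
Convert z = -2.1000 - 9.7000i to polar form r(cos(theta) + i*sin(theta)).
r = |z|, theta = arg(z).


r = sqrt(4.41+94.09) = sqrt(98.5) = 9.9247
theta = atan2(-9.7, -2.1) = -102.2157 degrees

r = 9.9247, theta = -102.2157 degrees


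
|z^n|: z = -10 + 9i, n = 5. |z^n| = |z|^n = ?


|z| = sqrt(100+81) = sqrt(181) = 13.4536
|z^5| = |z|^5 = (sqrt(181))^5 = 181^2 * sqrt(181) = 32761*sqrt(181)

|z^5| = 32761*sqrt(181) ≈ 440754.1774


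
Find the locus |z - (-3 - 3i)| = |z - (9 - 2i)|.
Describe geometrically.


Equal distances means the locus is the perpendicular bisector of z1 and z2.
Midpoint = ((-3+9)/2, (-3+(-2))/2) = (3.0000, -2.5000)

Perpendicular bisector through (3.0000, -2.5000)


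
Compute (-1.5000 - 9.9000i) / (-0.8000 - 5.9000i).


Conjugate of z2 = -0.8000 + 5.9000i
Numerator: (-1.5000 - 9.9000i)(-0.8000 + 5.9000i) = 59.6100 - 0.9300i
Denominator: (-0.8)^2 + (-5.9)^2 = 35.45
Result = (59.6100 - 0.9300i)/35.45

1.6815 - 0.0262i


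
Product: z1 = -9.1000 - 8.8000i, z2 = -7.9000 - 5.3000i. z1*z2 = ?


Real = -9.1*(-7.9) - (-8.8)*(-5.3) = 71.89 - 46.64 = 25.25
Imag = -9.1*(-5.3) - (7.9)*(-8.8) = 48.23 + 69.52 = 117.75

25.2500 + 117.7500i


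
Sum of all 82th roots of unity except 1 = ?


With w = e^(2*pi*i/82), all 82 of the 82th roots of unity w^0 = 1, w, ..., w^(81) sum to 0: 1 + w + ... + w^(81) = (1 - w^82)/(1 - w) = 0 since w^82 = 1, w ≠ 1.
Removing the root 1: w + w^2 + ... + w^(81) = 0 - 1 = -1

Sum = -1


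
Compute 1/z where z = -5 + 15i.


|z|^2 = 25+225 = 250
1/z = (-5 - 15i)/250

1/z = -0.0200 - 0.0600i


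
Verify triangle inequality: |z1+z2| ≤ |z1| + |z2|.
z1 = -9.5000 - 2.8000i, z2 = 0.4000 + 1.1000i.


|z1| = sqrt((-9.5)^2 + (-2.8)^2) = sqrt(98.09) = 9.9040
|z2| = sqrt(0.4^2 + 1.1^2) = sqrt(1.37) = 1.1705
z1+z2 = -9.1000 - 1.7000i
|z1+z2| = sqrt(85.7) = 9.2574
|z1|+|z2| = 9.9040 + 1.1705 = 11.0745

|z1+z2| = 9.2574 ≤ |z1|+|z2| = 11.0745 (verified)


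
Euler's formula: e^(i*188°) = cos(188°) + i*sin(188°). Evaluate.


cos(188°) = -0.9903
sin(188°) = -0.1392

e^(i*188°) = -0.9903 - 0.1392i


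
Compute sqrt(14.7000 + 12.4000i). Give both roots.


|z| = sqrt(216.09+153.76) = 19.2315
sqrt((|z|+a)/2) = sqrt((19.2315+14.7)/2) = sqrt(16.9657) = 4.1189
sqrt((|z|-a)/2) = sqrt((19.2315-14.7)/2) = sqrt(2.2657) = 1.5052

±(4.1189 + 1.5052i) i.e. 4.1189 + 1.5052i and -4.1189 - 1.5052i


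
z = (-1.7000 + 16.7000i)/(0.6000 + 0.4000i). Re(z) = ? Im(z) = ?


Multiply by conjugate: (-1.7000 + 16.7000i)(0.6000 - 0.4000i) / (0.6^2 + 0.4^2)
Numerator real = -1.7*0.6 + 16.7*0.4 = 5.66
Numerator imag = 16.7*0.6 - (-1.7)*0.4 = 10.7
Denominator = 0.52
Re(z) = 5.66/0.52 = 10.8846
Im(z) = 10.7/0.52 = 20.5769

Re(z) = 10.8846, Im(z) = 20.5769


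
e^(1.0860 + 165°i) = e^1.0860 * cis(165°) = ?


e^1.0860 = 2.9624
cos(165°) = -0.96593
sin(165°) = 0.2588
Real = 2.9624*(-0.96593) = -2.8615
Imag = 2.9624*0.2588 = 0.7667

-2.8615 + 0.7667i


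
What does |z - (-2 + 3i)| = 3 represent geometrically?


|z - z0| = r is a circle with center z0 and radius r.
Center = (-2, 3), radius = 3

Circle with center (-2, 3) and radius 3


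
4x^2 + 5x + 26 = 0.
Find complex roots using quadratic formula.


disc = 5^2 - 4*4*26 = 25 - 416 = -391
sqrt(|disc|) = sqrt(391) = 19.7737
Real part = -5/(2*4) = -0.6250
Imag part = 19.7737/(2*4) = 2.4717

-0.6250 ± 2.4717i


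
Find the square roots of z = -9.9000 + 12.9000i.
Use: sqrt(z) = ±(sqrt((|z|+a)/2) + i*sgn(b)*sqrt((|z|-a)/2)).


|z| = sqrt(98.01+166.41) = 16.2610
sqrt((|z|+a)/2) = sqrt((16.2610+(-9.9))/2) = sqrt(3.1805) = 1.7834
sqrt((|z|-a)/2) = sqrt((16.2610-(-9.9))/2) = sqrt(13.0805) = 3.6167

±(1.7834 + 3.6167i) i.e. 1.7834 + 3.6167i and -1.7834 - 3.6167i


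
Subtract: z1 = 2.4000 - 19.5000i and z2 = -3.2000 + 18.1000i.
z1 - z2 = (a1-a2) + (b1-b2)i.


Real: 2.4 + 3.2 = 5.6
Imag: -19.5 - 18.1 = -37.6

5.6000 - 37.6000i


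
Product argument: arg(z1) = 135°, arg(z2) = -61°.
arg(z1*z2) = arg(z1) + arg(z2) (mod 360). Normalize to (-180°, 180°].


arg(z1*z2) = 135° - 61° = 74°
Normalized to (-180°, 180°]: 74°

74°


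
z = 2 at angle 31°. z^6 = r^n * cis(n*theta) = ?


r^6 = 2^6 = 64
n*theta = 6*31° = 186° = 186° (mod 360)
a = 64*cos(186°) = -63.6494
b = 64*sin(186°) = -6.6898

64 cis(186°) = -63.6494 - 6.6898i


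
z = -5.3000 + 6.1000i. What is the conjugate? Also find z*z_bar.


z_bar = -5.3000 - 6.1000i
z*z_bar = (-5.3)^2 + 6.1^2 = 28.09 + 37.21 = 65.3

z_bar = -5.3000 - 6.1000i, z*z_bar = 65.3


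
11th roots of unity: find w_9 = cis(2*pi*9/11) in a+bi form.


Angle = 360*9/11 = 294.5455°
a = cos(294.5455°) = 0.4154
b = sin(294.5455°) = -0.9096

0.4154 - 0.9096i


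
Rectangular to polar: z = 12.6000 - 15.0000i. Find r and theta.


r = sqrt(158.76+225) = sqrt(383.76) = 19.5898
theta = atan2(-15, 12.6) = -49.9697 degrees

r = 19.5898, theta = -49.9697 degrees


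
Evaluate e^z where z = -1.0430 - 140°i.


e^-1.0430 = 0.3524
cos(-140°) = -0.76604
sin(-140°) = -0.6428
Real = 0.3524*(-0.76604) = -0.2700
Imag = 0.3524*(-0.6428) = -0.2265

-0.2700 - 0.2265i


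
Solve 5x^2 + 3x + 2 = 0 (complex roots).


disc = 3^2 - 4*5*2 = 9 - 40 = -31
sqrt(|disc|) = sqrt(31) = 5.5678
Real part = -3/(2*5) = -0.3000
Imag part = 5.5678/(2*5) = 0.5568

-0.3000 ± 0.5568i


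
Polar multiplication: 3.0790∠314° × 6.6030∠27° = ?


r = 3.0790 * 6.6030 = 20.3306
theta = 314° + 27° = 341° = 341° (mod 360)

20.3306 cis(341°)
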